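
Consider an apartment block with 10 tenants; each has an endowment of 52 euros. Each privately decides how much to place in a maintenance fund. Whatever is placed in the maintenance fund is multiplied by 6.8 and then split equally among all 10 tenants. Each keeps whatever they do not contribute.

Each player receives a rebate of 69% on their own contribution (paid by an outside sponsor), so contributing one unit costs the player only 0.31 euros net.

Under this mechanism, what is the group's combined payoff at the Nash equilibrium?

3894.80 euros

The effective private return per unit is now (6.8/10) / 0.31 = 2.1935 > 1, so every player's dominant strategy flips to full contribution.
At the Nash equilibrium everyone contributes 52. Group total payoff = 10 × (52 × 0.69 + 6.8 × 52) = 3894.80.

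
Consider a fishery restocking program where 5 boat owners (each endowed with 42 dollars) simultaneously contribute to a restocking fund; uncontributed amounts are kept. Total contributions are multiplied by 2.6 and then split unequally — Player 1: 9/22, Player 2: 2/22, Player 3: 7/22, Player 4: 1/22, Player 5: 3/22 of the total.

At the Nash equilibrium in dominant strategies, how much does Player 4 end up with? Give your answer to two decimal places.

46.96 dollars

Each unit j contributes comes back to j as 2.6 × (j's share), so j prefers to contribute only if that share exceeds 1/2.6 = 0.3846; otherwise keeping the unit dominates.
The only share above 0.3846 is Player 1's 9/22, contributing 42; the remaining 4 contribute 0. Total contributed: 42.
Player 4 keeps 42 and receives 2.6 × 42 × 1/22 = 4.96 from the restocking fund, for a payoff of 46.96.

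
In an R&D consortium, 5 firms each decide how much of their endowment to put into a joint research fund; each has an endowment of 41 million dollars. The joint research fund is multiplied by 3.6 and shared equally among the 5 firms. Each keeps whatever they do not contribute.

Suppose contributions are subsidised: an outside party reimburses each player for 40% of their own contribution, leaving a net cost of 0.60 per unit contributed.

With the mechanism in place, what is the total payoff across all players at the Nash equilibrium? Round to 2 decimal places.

820.00 million dollars

With the mechanism, a contributed unit returns (3.6/5) / 0.60 = 1.2000 per unit of net cost to the contributor — now above 1 — so contributing fully is weakly dominant for every player.
So the Nash equilibrium is full contribution by all 5; the group earns 5 × (41 × 0.40 + 3.6 × 41) = 820.00.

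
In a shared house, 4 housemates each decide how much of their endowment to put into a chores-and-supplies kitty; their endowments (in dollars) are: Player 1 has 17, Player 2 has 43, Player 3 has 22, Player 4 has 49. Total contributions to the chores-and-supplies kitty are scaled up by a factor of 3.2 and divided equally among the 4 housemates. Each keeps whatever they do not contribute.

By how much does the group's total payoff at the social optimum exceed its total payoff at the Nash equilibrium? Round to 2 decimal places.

288.20 dollars

The private return per contributed unit is 3.2/4 = 0.8000 < 1 for every player regardless of endowment, so the Nash equilibrium is zero contribution and the group total is Σ E_j = 17 + 43 + 22 + 49 = 131.
Each contributed unit returns 3.200 to the group, so the social optimum is full contribution by everyone: group total = 3.200 × 131 = 419.20.
Efficiency loss = (3.200 − 1) × 131 = 288.20.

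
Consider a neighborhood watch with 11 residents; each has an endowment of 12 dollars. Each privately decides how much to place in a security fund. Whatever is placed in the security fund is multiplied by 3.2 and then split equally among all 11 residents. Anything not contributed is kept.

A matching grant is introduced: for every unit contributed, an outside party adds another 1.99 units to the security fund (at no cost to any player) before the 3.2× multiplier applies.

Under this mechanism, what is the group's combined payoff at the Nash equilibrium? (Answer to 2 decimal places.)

Even with the mechanism, each unit contributed returns only 3.2 × 2.99 / 11 = 0.8698 per unit of net cost, so contributing nothing is still dominant.
Everyone keeps their endowment and the group total is 11 × 12 = 132.

132.00 dollars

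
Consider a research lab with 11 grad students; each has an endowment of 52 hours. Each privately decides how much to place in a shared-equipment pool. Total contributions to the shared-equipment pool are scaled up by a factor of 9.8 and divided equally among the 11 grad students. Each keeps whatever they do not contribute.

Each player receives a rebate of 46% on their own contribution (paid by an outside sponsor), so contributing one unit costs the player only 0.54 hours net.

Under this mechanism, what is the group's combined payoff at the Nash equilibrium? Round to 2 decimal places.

5868.72 hours

With the mechanism, a contributed unit returns (9.8/11) / 0.54 = 1.6498 per unit of net cost to the contributor — now above 1 — so contributing fully is weakly dominant for every player.
So the Nash equilibrium is full contribution by all 11; the group earns 11 × (52 × 0.46 + 9.8 × 52) = 5868.72.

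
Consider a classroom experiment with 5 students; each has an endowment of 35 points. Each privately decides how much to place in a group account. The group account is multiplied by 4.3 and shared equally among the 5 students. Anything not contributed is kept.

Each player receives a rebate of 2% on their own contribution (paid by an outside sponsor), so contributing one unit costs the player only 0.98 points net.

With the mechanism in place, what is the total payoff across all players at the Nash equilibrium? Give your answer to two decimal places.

175.00 points

The effective private return is (4.3/5) / 0.98 = 0.8776, which is still under 1, so the mechanism doesn't change anyone's dominant strategy: zero contribution.
Everyone keeps their endowment and the group total is 5 × 35 = 175.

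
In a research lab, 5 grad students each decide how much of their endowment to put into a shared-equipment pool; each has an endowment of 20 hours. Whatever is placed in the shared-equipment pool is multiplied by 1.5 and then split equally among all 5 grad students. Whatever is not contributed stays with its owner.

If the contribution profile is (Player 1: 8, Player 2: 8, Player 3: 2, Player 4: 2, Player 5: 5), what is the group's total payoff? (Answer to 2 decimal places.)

Total contributed: 8 + 8 + 2 + 2 + 5 = 25; total kept: 5 × 20 − 25 = 75.
The shared-equipment pool pays out 1.5 × 25 = 37.50 in aggregate.
Group total = 75 + 37.50 = 112.50.

112.50 hours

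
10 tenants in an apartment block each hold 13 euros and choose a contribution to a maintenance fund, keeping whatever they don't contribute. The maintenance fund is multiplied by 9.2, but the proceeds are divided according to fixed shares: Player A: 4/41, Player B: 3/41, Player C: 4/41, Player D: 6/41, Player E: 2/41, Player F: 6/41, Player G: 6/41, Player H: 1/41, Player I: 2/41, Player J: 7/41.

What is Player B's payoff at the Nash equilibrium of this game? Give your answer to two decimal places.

48.00 euros

Each unit j contributes comes back to j as 9.2 × (j's share), so j prefers to contribute only if that share exceeds 1/9.2 = 0.1087; otherwise keeping the unit dominates.
Player D, Player F, Player G and Player J are above the threshold, contributing 13 each; the remaining 6 contribute 0. Total contributed: 52.
Player B keeps 13 and receives 9.2 × 52 × 3/41 = 35.00 from the maintenance fund, for a payoff of 48.00.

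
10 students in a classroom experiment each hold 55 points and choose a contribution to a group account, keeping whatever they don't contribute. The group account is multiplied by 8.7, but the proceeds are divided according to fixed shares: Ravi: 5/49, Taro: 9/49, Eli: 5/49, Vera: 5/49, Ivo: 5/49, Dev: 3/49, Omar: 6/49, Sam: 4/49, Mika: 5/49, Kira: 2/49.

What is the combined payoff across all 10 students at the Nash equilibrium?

1397.00 points

For player j, contributing a unit is worthwhile iff 8.7 × (j's share) ≥ 1, i.e. iff j's share is at least 0.1149.
The shares above 0.1149 belong to Taro and Omar, contributing 55 each; the remaining 8 contribute 0. Total contributed: 110.
The group account pays out 8.7 × 110 = 957.00 in total (split across the unequal shares, but the aggregate is all that matters for the group sum).
The 8 free-riders keep 55 each, adding 440. Group total = 440 + 957.00 = 1397.00.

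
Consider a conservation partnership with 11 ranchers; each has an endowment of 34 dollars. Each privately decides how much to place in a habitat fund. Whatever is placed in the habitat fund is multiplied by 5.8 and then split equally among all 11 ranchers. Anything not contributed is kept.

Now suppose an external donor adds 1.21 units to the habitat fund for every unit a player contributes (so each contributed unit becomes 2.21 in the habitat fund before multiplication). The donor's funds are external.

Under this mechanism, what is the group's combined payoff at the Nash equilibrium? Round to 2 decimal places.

The effective private return per unit is now 5.8 × 2.21 / 11 = 1.1653 > 1, so every player's dominant strategy flips to full contribution.
So the Nash equilibrium is full contribution by all 11; the group earns 5.8 × 2.21 × 374 = 4793.93.

4793.93 dollars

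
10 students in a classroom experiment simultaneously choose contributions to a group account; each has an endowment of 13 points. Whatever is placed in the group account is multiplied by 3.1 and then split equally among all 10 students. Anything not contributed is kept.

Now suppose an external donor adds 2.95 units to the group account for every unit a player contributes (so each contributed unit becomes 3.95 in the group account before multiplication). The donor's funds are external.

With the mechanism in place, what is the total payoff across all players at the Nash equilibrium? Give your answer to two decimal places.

With the mechanism, a contributed unit returns 3.1 × 3.95 / 10 = 1.2245 per unit of net cost to the contributor — now above 1 — so contributing fully is weakly dominant for every player.
At the Nash equilibrium everyone contributes 13. Group total payoff = 3.1 × 3.95 × 130 = 1591.85.

1591.85 points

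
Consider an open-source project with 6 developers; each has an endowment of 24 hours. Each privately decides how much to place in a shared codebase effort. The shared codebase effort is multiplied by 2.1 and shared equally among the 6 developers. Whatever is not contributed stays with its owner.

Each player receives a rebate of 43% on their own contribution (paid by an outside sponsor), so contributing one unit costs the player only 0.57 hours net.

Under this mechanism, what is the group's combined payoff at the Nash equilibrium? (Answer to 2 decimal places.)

144.00 hours

The effective private return is (2.1/6) / 0.57 = 0.6140, which is still under 1, so the mechanism doesn't change anyone's dominant strategy: zero contribution.
At the Nash equilibrium no one contributes; group total payoff = 6 × 24 = 144.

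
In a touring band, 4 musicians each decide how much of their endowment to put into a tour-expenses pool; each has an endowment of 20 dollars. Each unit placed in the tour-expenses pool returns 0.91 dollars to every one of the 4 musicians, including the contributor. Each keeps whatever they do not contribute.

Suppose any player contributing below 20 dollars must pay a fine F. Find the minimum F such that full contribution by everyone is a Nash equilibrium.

1.80 dollars

Given the others contribute fully, the best deviation is to contribute 0 (any partial contribution still incurs the fine and gives up units whose private return 0.91 is below 1).
Deviating from 20 to 0 saves 20 dollars but forfeits the deviator's share of the drop in the tour-expenses pool: 0.91 × 20 = 18.20.
So the deviation gain is 20 − 18.20 = 1.80, and the fine must be at least 1.80 dollars to wipe it out.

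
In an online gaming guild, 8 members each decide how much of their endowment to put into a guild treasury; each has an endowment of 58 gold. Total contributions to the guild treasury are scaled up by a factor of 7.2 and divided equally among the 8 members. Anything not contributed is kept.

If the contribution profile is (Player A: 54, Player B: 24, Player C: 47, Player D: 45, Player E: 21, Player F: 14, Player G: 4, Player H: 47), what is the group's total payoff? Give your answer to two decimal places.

Total contributed: 54 + 24 + 47 + 45 + 21 + 14 + 4 + 47 = 256; total kept: 8 × 58 − 256 = 208.
The guild treasury pays out 7.2 × 256 = 1843.20 in aggregate.
Group total = 208 + 1843.20 = 2051.20.

2051.20 gold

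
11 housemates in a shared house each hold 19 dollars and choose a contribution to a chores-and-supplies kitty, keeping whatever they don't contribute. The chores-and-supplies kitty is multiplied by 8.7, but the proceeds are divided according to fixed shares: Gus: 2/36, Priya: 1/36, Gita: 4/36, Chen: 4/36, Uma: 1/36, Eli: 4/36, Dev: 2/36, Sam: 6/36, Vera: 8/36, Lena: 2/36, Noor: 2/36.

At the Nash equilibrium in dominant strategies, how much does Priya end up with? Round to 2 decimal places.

28.18 dollars

For player j, contributing a unit is worthwhile iff 8.7 × (j's share) ≥ 1, i.e. iff j's share is at least 0.1149.
The shares above 0.1149 belong to Sam and Vera, contributing 19 each; the remaining 9 contribute 0. Total contributed: 38.
Priya keeps 19 and receives 8.7 × 38 × 1/36 = 9.18 from the chores-and-supplies kitty, for a payoff of 28.18.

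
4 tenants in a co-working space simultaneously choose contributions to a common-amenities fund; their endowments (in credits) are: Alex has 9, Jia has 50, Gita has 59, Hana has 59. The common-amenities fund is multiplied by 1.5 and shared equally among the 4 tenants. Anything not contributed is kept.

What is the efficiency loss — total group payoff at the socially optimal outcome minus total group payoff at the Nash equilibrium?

88.50 credits

The private return per contributed unit is 1.5/4 = 0.3750 < 1 for every player regardless of endowment, so the Nash equilibrium is zero contribution and the group total is Σ E_j = 9 + 50 + 59 + 59 = 177.
Each contributed unit returns 1.500 to the group, so the social optimum is full contribution by everyone: group total = 1.500 × 177 = 265.50.
Efficiency loss = (1.500 − 1) × 177 = 88.50.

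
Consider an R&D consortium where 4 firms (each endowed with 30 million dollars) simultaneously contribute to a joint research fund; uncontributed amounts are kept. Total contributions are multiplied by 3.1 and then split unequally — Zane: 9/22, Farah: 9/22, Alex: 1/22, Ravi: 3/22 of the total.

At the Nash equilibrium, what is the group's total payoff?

For player j, contributing a unit is worthwhile iff 3.1 × (j's share) ≥ 1, i.e. iff j's share is at least 0.3226.
Zane and Farah are above the threshold, contributing 30 each; the remaining 2 contribute 0. Total contributed: 60.
The joint research fund pays out 3.1 × 60 = 186.00 in total (split across the unequal shares, but the aggregate is all that matters for the group sum).
The 2 free-riders keep 30 each, adding 60. Group total = 60 + 186.00 = 246.00.

246.00 million dollars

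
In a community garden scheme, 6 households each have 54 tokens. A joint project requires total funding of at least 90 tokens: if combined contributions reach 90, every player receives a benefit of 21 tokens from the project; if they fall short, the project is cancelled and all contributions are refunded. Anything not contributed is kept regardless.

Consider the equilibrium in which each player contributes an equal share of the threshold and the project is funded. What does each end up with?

Equal share of the threshold: 90/6 = 15.
At this profile no one gains by cutting their contribution: any cut drops the total below 90, the project is cancelled, contributions are refunded, and the deviator ends with 54, which is less than 54 − 15 + 21 = 60. Contributing more than 15 just wastes the excess. So contributing exactly 15 is a best response.
Each player's payoff: 54 − 15 + 21 = 60.

60 tokens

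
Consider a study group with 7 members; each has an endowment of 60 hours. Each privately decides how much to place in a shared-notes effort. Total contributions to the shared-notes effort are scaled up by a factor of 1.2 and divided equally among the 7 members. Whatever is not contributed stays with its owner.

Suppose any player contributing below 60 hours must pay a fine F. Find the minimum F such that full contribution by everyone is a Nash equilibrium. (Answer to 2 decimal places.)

Given the others contribute fully, the best deviation is to contribute 0 (any partial contribution still incurs the fine and gives up units whose private return 0.1714 is below 1).
Deviating from 60 to 0 saves 60 hours but forfeits the deviator's share of the drop in the shared-notes effort: 1.2/7 × 60 = 10.29.
So the deviation gain is 60 − 10.29 = 49.71, and the fine must be at least 49.71 hours to wipe it out.

49.71 hours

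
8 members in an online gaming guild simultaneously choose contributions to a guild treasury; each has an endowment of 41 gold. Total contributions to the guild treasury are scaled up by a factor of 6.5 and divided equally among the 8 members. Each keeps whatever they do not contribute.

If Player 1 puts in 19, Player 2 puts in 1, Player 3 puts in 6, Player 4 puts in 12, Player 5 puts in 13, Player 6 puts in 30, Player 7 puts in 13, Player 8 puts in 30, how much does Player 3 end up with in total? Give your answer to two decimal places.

Total contributed: 19 + 1 + 6 + 12 + 13 + 30 + 13 + 30 = 124.
Each receives 6.5 × 124 / 8 = 100.75 from the guild treasury.
Player 3 keeps 41 − 6 = 35, so Player 3's payoff is 35 + 100.75 = 135.75.

135.75 gold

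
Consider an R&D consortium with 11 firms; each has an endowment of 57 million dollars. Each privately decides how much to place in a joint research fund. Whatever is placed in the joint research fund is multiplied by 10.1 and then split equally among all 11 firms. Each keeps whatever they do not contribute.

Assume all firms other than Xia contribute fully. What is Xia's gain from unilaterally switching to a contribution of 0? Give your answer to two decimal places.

Switching from a contribution of 57 to 0 lets Xia keep an extra 57 million dollars, but lowers the joint research fund by 57, which costs Xia their own share of that drop: 10.1/11 × 57 = 52.34.
Net gain = 57 − 52.34 = 4.66. The private return per contributed unit (0.9182) is below 1, so free-riding is indeed the best response regardless of what the others do.

4.66 million dollars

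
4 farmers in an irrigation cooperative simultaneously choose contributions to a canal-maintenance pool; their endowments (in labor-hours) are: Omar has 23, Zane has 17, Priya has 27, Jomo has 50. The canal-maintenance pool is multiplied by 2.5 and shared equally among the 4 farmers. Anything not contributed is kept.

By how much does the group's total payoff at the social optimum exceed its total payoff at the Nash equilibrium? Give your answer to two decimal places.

175.50 labor-hours

The private return per contributed unit is 2.5/4 = 0.6250 < 1 for every player regardless of endowment, so the Nash equilibrium is zero contribution and the group total is Σ E_j = 23 + 17 + 27 + 50 = 117.
Each contributed unit returns 2.500 to the group, so the social optimum is full contribution by everyone: group total = 2.500 × 117 = 292.50.
Efficiency loss = (2.500 − 1) × 117 = 175.50.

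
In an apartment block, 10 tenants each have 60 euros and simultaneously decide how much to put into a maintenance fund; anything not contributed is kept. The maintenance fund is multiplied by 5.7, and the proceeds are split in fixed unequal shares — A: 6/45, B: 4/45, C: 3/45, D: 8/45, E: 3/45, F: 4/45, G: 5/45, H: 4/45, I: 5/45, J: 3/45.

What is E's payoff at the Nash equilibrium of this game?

82.80 euros

Each unit j contributes comes back to j as 5.7 × (j's share), so j prefers to contribute only if that share exceeds 1/5.7 = 0.1754; otherwise keeping the unit dominates.
D alone (share 8/45) is above the threshold, contributing 60; the remaining 9 contribute 0. Total contributed: 60.
E keeps 60 and receives 5.7 × 60 × 3/45 = 22.80 from the maintenance fund, for a payoff of 82.80.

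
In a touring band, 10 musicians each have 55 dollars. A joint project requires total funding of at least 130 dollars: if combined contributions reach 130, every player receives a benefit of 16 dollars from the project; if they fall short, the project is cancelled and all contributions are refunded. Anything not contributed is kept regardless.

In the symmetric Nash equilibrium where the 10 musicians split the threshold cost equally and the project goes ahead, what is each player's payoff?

58 dollars

Equal share of the threshold: 130/10 = 13.
At this profile no one gains by cutting their contribution: any cut drops the total below 130, the project is cancelled, contributions are refunded, and the deviator ends with 55, which is less than 55 − 13 + 16 = 58. Contributing more than 13 just wastes the excess. So contributing exactly 13 is a best response.
Each player's payoff: 55 − 13 + 16 = 58.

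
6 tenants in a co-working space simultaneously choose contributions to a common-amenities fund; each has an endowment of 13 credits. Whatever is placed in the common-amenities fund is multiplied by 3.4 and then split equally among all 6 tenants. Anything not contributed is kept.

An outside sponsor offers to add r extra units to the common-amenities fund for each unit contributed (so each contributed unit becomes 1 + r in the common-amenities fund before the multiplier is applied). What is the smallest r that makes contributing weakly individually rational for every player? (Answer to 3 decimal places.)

0.765

With matching at rate r, one contributed unit becomes (1 + r) in the common-amenities fund and returns 3.4 × (1 + r) / 6 to the contributor.
Setting this equal to 1: 1 + r = 6/3.4 = 1.7647.
So the minimum matching rate is r = 1.7647 − 1 = 0.765.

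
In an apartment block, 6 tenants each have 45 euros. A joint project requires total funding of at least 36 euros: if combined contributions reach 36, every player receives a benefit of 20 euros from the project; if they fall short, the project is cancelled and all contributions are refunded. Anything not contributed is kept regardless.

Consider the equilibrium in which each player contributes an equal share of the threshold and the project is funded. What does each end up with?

59 euros

Equal share of the threshold: 36/6 = 6.
At this profile no one gains by cutting their contribution: any cut drops the total below 36, the project is cancelled, contributions are refunded, and the deviator ends with 45, which is less than 45 − 6 + 20 = 59. Contributing more than 6 just wastes the excess. So contributing exactly 6 is a best response.
Each player's payoff: 45 − 6 + 20 = 59.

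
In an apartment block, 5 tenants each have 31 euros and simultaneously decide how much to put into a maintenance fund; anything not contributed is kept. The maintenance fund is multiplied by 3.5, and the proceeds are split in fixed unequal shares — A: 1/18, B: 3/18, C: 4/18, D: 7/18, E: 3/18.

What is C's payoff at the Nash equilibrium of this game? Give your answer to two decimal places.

For player j, contributing a unit is worthwhile iff 3.5 × (j's share) ≥ 1, i.e. iff j's share is at least 0.2857.
The only share above 0.2857 is D's 7/18, contributing 31; the remaining 4 contribute 0. Total contributed: 31.
C keeps 31 and receives 3.5 × 31 × 4/18 = 24.11 from the maintenance fund, for a payoff of 55.11.

55.11 euros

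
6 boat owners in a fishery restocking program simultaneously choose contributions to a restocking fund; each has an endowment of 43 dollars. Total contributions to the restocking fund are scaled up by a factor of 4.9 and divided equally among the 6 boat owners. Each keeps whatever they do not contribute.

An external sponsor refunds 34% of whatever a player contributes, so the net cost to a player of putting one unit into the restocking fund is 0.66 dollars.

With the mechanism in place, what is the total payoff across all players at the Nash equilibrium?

The effective private return per unit is now (4.9/6) / 0.66 = 1.2374 > 1, so every player's dominant strategy flips to full contribution.
At the Nash equilibrium everyone contributes 43. Group total payoff = 6 × (43 × 0.34 + 4.9 × 43) = 1351.92.

1351.92 dollars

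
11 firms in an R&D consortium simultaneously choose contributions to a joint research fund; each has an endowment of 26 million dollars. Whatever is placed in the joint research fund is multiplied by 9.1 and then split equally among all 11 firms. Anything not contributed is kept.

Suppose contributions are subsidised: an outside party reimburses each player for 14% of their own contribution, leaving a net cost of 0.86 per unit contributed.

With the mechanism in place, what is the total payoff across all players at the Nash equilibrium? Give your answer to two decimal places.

286.00 million dollars

With the mechanism, a contributed unit returns (9.1/11) / 0.86 = 0.9619 per unit of net cost — still below 1 — so contributing 0 remains dominant for every player.
At the Nash equilibrium no one contributes; group total payoff = 11 × 26 = 286.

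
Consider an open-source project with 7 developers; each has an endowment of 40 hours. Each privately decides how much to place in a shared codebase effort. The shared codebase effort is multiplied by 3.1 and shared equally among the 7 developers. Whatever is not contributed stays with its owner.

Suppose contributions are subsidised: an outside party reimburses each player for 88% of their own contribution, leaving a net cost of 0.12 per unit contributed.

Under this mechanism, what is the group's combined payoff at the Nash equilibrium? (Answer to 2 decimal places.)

The effective private return per unit is now (3.1/7) / 0.12 = 3.6905 > 1, so every player's dominant strategy flips to full contribution.
At the Nash equilibrium everyone contributes 40. Group total payoff = 7 × (40 × 0.88 + 3.1 × 40) = 1114.40.

1114.40 hours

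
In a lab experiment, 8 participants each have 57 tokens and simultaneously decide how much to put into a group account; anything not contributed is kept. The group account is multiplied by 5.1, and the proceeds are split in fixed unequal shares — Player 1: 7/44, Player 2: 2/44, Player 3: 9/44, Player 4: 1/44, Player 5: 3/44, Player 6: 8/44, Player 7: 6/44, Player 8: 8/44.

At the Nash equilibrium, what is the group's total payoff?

A player with share s gets back 5.1·s per unit contributed, so full contribution is dominant for anyone with s > 1/5.1 = 0.1961 and zero contribution is dominant for anyone below.
Only Player 3 (9/44) clears that bar, contributing 57; the remaining 7 contribute 0. Total contributed: 57.
The group account pays out 5.1 × 57 = 290.70 in total (split across the unequal shares, but the aggregate is all that matters for the group sum).
The 7 free-riders keep 57 each, adding 399. Group total = 399 + 290.70 = 689.70.

689.70 tokens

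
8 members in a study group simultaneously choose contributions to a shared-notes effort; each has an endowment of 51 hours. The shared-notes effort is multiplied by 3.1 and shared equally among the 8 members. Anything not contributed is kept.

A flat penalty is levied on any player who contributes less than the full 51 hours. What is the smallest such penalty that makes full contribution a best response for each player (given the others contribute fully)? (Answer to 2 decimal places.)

Given the others contribute fully, the best deviation is to contribute 0 (any partial contribution still incurs the fine and gives up units whose private return 0.3875 is below 1).
Deviating from 51 to 0 saves 51 hours but forfeits the deviator's share of the drop in the shared-notes effort: 3.1/8 × 51 = 19.76.
So the deviation gain is 51 − 19.76 = 31.24, and the fine must be at least 31.24 hours to wipe it out.

31.24 hours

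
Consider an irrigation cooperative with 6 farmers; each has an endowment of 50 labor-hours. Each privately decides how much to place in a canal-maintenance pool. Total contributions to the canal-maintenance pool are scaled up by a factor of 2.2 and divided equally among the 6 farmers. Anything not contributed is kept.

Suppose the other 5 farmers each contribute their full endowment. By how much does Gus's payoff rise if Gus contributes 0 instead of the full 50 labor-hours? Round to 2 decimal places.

31.67 labor-hours

Switching from a contribution of 50 to 0 lets Gus keep an extra 50 labor-hours, but lowers the canal-maintenance pool by 50, which costs Gus their own share of that drop: 2.2/6 × 50 = 18.33.
Net gain = 50 − 18.33 = 31.67. The private return per contributed unit (0.3667) is below 1, so free-riding is indeed the best response regardless of what the others do.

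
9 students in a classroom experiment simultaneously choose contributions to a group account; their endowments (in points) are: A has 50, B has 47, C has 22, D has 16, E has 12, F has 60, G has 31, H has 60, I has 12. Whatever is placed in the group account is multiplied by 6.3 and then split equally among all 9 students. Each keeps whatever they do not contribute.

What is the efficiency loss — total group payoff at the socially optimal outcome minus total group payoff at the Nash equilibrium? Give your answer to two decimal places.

The private return per contributed unit is 6.3/9 = 0.7000 < 1 for every player regardless of endowment, so the Nash equilibrium is zero contribution and the group total is Σ E_j = 50 + 47 + 22 + 16 + 12 + 60 + 31 + 60 + 12 = 310.
Each contributed unit returns 6.300 to the group, so the social optimum is full contribution by everyone: group total = 6.300 × 310 = 1953.00.
Efficiency loss = (6.300 − 1) × 310 = 1643.00.

1643.00 points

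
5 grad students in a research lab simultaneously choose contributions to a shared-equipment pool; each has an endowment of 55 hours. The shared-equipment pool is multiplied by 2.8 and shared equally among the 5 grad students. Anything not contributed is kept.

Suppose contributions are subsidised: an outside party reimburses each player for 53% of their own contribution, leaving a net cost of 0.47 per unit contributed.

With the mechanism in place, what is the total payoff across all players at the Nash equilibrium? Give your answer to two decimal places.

With the mechanism, a contributed unit returns (2.8/5) / 0.47 = 1.1915 per unit of net cost to the contributor — now above 1 — so contributing fully is weakly dominant for every player.
At the Nash equilibrium everyone contributes 55. Group total payoff = 5 × (55 × 0.53 + 2.8 × 55) = 915.75.

915.75 hours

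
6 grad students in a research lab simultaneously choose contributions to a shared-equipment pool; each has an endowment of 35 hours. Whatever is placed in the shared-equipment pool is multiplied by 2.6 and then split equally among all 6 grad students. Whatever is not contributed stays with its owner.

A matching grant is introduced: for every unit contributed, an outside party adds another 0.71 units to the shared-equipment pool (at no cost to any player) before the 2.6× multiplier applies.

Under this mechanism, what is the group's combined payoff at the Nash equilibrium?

210.00 hours

The effective private return is 2.6 × 1.71 / 6 = 0.7410, which is still under 1, so the mechanism doesn't change anyone's dominant strategy: zero contribution.
At the Nash equilibrium no one contributes; group total payoff = 6 × 35 = 210.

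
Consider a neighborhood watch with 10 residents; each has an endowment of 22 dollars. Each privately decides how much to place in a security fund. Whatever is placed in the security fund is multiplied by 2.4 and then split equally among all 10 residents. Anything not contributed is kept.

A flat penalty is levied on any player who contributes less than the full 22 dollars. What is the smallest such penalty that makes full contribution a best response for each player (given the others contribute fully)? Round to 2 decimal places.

Given the others contribute fully, the best deviation is to contribute 0 (any partial contribution still incurs the fine and gives up units whose private return 0.2400 is below 1).
Deviating from 22 to 0 saves 22 dollars but forfeits the deviator's share of the drop in the security fund: 2.4/10 × 22 = 5.28.
So the deviation gain is 22 − 5.28 = 16.72, and the fine must be at least 16.72 dollars to wipe it out.

16.72 dollars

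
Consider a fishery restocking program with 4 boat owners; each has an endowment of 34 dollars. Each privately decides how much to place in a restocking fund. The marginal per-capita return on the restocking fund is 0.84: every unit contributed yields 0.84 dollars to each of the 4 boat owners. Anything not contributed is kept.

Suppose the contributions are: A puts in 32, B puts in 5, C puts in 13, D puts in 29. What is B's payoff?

95.36 dollars

Total contributed: 32 + 5 + 13 + 29 = 79.
Each receives 0.84 × 79 = 66.36 from the restocking fund.
B keeps 34 − 5 = 29, so B's payoff is 29 + 66.36 = 95.36.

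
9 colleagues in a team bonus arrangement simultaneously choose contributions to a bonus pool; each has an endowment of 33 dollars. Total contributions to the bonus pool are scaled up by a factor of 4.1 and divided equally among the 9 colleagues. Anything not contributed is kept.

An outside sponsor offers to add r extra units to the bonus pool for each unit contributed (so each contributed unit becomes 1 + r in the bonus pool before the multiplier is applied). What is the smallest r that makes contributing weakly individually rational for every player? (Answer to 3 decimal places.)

1.195

With matching at rate r, one contributed unit becomes (1 + r) in the bonus pool and returns 4.1 × (1 + r) / 9 to the contributor.
Setting this equal to 1: 1 + r = 9/4.1 = 2.1951.
So the minimum matching rate is r = 2.1951 − 1 = 1.195.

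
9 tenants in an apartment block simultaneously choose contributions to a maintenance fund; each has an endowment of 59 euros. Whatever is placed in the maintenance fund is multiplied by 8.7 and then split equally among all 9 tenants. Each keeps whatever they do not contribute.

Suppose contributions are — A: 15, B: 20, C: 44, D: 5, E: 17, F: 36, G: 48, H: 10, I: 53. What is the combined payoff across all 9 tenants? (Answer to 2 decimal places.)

2440.60 euros

Total contributed: 15 + 20 + 44 + 5 + 17 + 36 + 48 + 10 + 53 = 248; total kept: 9 × 59 − 248 = 283.
The maintenance fund pays out 8.7 × 248 = 2157.60 in aggregate.
Group total = 283 + 2157.60 = 2440.60.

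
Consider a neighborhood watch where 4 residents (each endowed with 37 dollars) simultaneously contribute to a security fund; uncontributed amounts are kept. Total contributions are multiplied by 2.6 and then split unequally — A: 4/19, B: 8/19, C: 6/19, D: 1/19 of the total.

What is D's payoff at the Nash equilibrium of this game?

A player with share s gets back 2.6·s per unit contributed, so full contribution is dominant for anyone with s > 1/2.6 = 0.3846 and zero contribution is dominant for anyone below.
B alone (share 8/19) is above the threshold, contributing 37; the remaining 3 contribute 0. Total contributed: 37.
D keeps 37 and receives 2.6 × 37 × 1/19 = 5.06 from the security fund, for a payoff of 42.06.

42.06 dollars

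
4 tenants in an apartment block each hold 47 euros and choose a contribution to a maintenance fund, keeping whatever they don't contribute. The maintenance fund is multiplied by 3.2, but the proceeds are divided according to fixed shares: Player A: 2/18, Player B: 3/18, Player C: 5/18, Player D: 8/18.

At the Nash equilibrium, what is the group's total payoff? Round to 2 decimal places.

A player with share s gets back 3.2·s per unit contributed, so full contribution is dominant for anyone with s > 1/3.2 = 0.3125 and zero contribution is dominant for anyone below.
The only share above 0.3125 is Player D's 8/18, contributing 47; the remaining 3 contribute 0. Total contributed: 47.
The maintenance fund pays out 3.2 × 47 = 150.40 in total (split across the unequal shares, but the aggregate is all that matters for the group sum).
The 3 free-riders keep 47 each, adding 141. Group total = 141 + 150.40 = 291.40.

291.40 euros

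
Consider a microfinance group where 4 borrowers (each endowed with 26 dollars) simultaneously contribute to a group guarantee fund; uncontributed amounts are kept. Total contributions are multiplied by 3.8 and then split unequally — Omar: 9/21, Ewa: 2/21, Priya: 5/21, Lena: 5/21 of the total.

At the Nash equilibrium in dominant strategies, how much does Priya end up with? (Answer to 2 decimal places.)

For player j, contributing a unit is worthwhile iff 3.8 × (j's share) ≥ 1, i.e. iff j's share is at least 0.2632.
The only share above 0.2632 is Omar's 9/21, contributing 26; the remaining 3 contribute 0. Total contributed: 26.
Priya keeps 26 and receives 3.8 × 26 × 5/21 = 23.52 from the group guarantee fund, for a payoff of 49.52.

49.52 dollars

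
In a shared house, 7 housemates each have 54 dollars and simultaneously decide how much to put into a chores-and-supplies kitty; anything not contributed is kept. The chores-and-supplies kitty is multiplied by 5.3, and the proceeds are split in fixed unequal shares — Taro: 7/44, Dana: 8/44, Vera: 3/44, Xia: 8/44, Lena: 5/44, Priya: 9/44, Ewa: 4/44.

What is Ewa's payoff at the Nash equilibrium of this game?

80.02 dollars

For player j, contributing a unit is worthwhile iff 5.3 × (j's share) ≥ 1, i.e. iff j's share is at least 0.1887.
Priya alone (share 9/44) is above the threshold, contributing 54; the remaining 6 contribute 0. Total contributed: 54.
Ewa keeps 54 and receives 5.3 × 54 × 4/44 = 26.02 from the chores-and-supplies kitty, for a payoff of 80.02.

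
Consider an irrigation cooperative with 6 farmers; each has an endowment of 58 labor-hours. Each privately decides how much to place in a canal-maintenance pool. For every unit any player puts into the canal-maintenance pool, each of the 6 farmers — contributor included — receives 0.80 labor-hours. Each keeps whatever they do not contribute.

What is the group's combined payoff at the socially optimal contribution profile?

1670.40 labor-hours

Each contributed unit returns 4.800 to the group as a whole (0.80 to each of 6 players), which exceeds 1, so the social optimum is full contribution: group total = 4.800 × 348 = 1670.40.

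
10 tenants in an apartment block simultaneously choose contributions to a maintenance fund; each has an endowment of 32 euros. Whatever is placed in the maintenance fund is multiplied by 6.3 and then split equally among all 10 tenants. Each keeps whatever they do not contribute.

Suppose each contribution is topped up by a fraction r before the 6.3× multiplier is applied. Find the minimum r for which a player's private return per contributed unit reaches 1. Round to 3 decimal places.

With matching at rate r, one contributed unit becomes (1 + r) in the maintenance fund and returns 6.3 × (1 + r) / 10 to the contributor.
Setting this equal to 1: 1 + r = 10/6.3 = 1.5873.
So the minimum matching rate is r = 1.5873 − 1 = 0.587.

0.587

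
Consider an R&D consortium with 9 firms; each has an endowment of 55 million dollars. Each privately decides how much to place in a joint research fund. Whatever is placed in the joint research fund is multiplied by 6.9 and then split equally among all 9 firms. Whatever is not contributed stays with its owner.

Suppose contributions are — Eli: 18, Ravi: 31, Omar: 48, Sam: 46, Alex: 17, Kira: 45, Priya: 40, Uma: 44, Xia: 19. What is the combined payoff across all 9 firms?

Total contributed: 18 + 31 + 48 + 46 + 17 + 45 + 40 + 44 + 19 = 308; total kept: 9 × 55 − 308 = 187.
The joint research fund pays out 6.9 × 308 = 2125.20 in aggregate.
Group total = 187 + 2125.20 = 2312.20.

2312.20 million dollars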